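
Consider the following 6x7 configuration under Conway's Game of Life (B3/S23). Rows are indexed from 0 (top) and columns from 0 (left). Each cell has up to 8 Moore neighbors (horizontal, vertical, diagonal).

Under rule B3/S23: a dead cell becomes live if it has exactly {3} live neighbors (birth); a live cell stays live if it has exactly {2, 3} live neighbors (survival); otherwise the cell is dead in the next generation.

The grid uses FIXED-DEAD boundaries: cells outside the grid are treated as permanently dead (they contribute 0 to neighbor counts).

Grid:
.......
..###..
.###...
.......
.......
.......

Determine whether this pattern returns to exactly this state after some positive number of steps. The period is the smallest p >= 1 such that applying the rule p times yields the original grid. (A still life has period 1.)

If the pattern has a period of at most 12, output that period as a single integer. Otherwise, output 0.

Answer: 2

Derivation:
Simulating and comparing each generation to the original:
Gen 0 (original, given above): 6 live cells
Gen 1: 6 live cells, differs from original
Gen 2: 6 live cells, MATCHES original -> period = 2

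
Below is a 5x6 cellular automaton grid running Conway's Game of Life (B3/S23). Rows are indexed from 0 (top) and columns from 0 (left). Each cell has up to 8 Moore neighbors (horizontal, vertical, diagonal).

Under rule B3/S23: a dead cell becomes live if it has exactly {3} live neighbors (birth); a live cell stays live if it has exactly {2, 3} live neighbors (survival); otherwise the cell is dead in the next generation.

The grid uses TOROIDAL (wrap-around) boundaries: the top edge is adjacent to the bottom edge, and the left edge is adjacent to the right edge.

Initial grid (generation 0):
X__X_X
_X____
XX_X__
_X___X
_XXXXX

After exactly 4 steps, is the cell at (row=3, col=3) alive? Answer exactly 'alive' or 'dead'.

Answer: alive

Derivation:
Simulating step by step:
Generation 0 (given above): 14 live cells
Generation 1: 9 live cells
___X_X
_X__XX
_X____
_____X
_X_X__
Generation 2: 11 live cells
___X_X
__X_XX
____XX
X_X___
X_X___
Generation 3: 15 live cells
XXXX_X
X_____
XX__X_
X__X__
X_XX_X
Generation 4: 6 live cells
___X__
___XX_
XX____
___X__
______

Cell (3,3) at generation 4: 1 -> alive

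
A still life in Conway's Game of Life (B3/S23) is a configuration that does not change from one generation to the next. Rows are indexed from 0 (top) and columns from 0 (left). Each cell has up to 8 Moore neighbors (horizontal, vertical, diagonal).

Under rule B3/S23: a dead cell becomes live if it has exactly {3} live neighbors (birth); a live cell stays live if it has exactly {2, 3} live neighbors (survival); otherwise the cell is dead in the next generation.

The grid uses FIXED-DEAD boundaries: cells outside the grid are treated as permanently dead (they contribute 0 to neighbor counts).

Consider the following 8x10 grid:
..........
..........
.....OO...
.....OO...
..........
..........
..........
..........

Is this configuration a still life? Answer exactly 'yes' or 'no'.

Compute generation 1 and compare to generation 0 (given above):
Generation 1:
..........
..........
.....OO...
.....OO...
..........
..........
..........
..........
The grids are IDENTICAL -> still life.

Answer: yes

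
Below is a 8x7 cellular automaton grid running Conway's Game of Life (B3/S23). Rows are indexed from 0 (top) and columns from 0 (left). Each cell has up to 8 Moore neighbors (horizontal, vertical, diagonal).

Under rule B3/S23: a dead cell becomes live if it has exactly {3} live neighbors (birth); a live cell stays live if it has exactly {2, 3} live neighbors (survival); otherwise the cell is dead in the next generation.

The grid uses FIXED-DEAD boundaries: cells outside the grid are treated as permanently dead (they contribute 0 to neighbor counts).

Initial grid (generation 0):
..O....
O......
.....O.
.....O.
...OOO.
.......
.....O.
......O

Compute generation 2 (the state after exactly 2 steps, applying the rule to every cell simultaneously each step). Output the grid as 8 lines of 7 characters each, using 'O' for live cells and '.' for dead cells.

Simulating step by step:
Generation 0 (given above): 9 live cells
Generation 1: 5 live cells
.......
.......
.......
.....OO
....OO.
.....O.
.......
.......
Generation 2: 6 live cells
(generation 2 grid is the final answer)

Answer: .......
.......
.......
....OOO
....O..
....OO.
.......
.......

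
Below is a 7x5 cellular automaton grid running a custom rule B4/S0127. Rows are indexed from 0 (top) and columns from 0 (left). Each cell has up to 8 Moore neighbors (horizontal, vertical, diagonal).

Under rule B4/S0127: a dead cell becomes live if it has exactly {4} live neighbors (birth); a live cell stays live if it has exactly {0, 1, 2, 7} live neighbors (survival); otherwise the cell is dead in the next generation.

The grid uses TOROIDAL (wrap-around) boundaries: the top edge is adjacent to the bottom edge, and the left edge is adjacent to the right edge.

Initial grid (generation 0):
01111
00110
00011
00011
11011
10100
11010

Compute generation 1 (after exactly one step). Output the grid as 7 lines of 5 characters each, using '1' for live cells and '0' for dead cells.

Answer: 10000
00000
00100
00100
00100
00010
00000

Derivation:
Simulating step by step:
Generation 0 (given above): 19 live cells
Generation 1: 5 live cells
(generation 1 grid is the final answer)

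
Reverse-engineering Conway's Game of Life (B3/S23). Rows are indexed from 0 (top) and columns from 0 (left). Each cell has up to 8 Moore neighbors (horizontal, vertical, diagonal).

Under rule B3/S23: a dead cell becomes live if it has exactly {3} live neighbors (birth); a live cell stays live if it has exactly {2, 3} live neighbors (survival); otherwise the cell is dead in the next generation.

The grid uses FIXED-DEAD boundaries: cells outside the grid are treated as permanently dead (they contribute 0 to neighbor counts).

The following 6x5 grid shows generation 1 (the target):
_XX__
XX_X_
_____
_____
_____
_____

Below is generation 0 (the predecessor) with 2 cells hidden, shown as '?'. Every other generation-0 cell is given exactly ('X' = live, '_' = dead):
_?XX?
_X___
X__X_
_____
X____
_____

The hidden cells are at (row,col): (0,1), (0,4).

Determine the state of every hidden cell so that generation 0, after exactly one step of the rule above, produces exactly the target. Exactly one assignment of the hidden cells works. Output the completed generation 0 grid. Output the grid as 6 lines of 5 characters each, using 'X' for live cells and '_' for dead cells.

Hidden generation-0 cells (in order): (0,1), (0,4).
A hidden cell only influences target cells in its own 3x3 neighborhood. Try each of the 2^2 = 4 assignments, step the completed generation 0 forward once under B3/S23, and compare with the target:
  (0,1)=_ (0,4)=_ -> step gives (0,1)='_' but target has 'X' -> reject
  (0,1)=_ (0,4)=X -> step gives (0,1)='_' but target has 'X' -> reject
  (0,1)=X (0,4)=_ -> step reproduces the target at every cell -> ACCEPT
  (0,1)=X (0,4)=X -> step gives (0,3)='X' but target has '_' -> reject
Unique solution: (0,1)=live, (0,4)=dead.
Check: live-neighbor counts of every cell in the completed generation 0:
22311
33532
12201
22111
01000
11000
Applying B3/S23 to generation 0 with these counts gives:
_XX__
XX_X_
_____
_____
_____
_____
which matches the target exactly.

Answer: _XXX_
_X___
X__X_
_____
X____
_____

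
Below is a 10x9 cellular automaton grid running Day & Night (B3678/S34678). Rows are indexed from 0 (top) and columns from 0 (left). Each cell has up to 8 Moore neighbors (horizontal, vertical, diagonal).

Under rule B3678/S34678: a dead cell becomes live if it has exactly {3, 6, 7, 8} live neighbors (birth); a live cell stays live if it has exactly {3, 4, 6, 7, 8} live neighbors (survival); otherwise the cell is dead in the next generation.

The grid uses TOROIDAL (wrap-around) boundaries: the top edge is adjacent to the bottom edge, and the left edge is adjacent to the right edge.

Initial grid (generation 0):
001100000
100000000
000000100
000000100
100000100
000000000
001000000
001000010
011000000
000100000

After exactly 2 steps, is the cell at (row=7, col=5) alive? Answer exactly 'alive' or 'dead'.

Answer: dead

Derivation:
Simulating step by step:
Generation 0 (given above): 13 live cells
Generation 1: 8 live cells
000000000
000000000
000000000
000001010
000000000
000000000
000000000
001100000
001100000
010100000
Generation 2: 5 live cells
000000000
000000000
000000000
000000000
000000000
000000000
000000000
001100000
010110000
000000000

Cell (7,5) at generation 2: 0 -> dead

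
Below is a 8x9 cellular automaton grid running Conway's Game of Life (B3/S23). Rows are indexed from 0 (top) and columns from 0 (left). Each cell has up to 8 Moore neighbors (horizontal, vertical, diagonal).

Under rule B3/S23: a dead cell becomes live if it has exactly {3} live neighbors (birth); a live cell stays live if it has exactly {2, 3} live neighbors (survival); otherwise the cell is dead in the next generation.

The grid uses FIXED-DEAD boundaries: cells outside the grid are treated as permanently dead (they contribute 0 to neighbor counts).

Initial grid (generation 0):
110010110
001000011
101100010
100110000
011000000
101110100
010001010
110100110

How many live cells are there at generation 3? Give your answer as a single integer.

Simulating step by step:
Generation 0 (given above): 30 live cells
Generation 1: 27 live cells
010000111
101000001
001010011
100010000
100001000
100111100
000001010
111000110
Generation 2: 23 live cells
010000011
001100100
000000011
010111000
110100100
000000000
101100010
010000110
Generation 3: 28 live cells
001000010
001000100
000001110
110111110
110101000
100100000
011000110
011000110
Population at generation 3: 28

Answer: 28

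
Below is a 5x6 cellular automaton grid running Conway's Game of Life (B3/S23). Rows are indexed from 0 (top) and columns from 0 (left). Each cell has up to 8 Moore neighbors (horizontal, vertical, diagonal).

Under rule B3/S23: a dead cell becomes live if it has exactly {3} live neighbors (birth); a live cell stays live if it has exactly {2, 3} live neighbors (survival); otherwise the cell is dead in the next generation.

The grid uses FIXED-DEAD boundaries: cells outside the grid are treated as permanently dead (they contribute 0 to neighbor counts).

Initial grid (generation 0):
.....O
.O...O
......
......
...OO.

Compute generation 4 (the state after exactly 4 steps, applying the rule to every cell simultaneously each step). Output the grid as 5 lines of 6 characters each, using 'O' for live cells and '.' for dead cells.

Answer: ......
......
......
......
......

Derivation:
Simulating step by step:
Generation 0 (given above): 5 live cells
Generation 1: 0 live cells
......
......
......
......
......
Generation 2: 0 live cells
......
......
......
......
......
Generation 3: 0 live cells
......
......
......
......
......
Generation 4: 0 live cells
(generation 4 grid is the final answer)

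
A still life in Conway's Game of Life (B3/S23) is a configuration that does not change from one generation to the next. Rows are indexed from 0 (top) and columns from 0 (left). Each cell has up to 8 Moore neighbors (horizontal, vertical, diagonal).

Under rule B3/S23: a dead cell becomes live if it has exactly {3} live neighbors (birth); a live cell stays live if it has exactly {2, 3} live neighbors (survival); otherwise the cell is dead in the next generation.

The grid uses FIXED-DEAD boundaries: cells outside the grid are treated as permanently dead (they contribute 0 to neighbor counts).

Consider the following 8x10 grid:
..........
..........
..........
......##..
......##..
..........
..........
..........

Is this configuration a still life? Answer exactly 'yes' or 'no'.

Answer: yes

Derivation:
Compute generation 1 and compare to generation 0 (given above):
Generation 1:
..........
..........
..........
......##..
......##..
..........
..........
..........
The grids are IDENTICAL -> still life.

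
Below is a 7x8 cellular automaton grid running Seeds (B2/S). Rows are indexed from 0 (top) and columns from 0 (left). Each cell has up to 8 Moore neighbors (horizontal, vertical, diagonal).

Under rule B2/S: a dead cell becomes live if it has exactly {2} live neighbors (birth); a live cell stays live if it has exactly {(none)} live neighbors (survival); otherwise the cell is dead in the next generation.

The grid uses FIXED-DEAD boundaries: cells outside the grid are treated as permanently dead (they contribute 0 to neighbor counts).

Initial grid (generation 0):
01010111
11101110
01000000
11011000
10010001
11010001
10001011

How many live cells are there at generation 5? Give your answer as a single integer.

Simulating step by step:
Generation 0 (given above): 27 live cells
Generation 1: 6 live cells
00000000
00000000
00000010
00000000
00000010
00000100
00110100
Generation 2: 7 live cells
00000000
00000000
00000000
00000111
00000100
00110000
00000010
Generation 3: 11 live cells
00000000
00000000
00000101
00001000
00110001
00001110
00110000
Generation 4: 9 live cells
00000000
00000010
00001010
00100101
00000000
01000001
00000010
Generation 5: 9 live cells
00000000
00000001
00010000
00011000
01100001
00000010
00000001
Population at generation 5: 9

Answer: 9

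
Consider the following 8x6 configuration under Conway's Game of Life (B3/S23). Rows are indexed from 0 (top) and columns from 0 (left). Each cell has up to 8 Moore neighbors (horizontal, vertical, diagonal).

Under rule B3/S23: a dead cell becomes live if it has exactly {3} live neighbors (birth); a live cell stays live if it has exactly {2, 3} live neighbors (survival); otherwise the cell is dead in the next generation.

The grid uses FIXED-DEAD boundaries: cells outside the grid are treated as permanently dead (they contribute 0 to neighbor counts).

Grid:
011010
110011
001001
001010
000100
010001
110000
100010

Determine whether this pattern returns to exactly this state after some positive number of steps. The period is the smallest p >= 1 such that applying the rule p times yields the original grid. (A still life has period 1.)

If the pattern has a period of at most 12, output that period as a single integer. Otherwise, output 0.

Simulating and comparing each generation to the original:
Gen 0 (original, given above): 18 live cells
Gen 1: 23 live cells, differs from original
Gen 2: 16 live cells, differs from original
Gen 3: 21 live cells, differs from original
Gen 4: 11 live cells, differs from original
Gen 5: 9 live cells, differs from original
Gen 6: 6 live cells, differs from original
Gen 7: 6 live cells, differs from original
Gen 8: 8 live cells, differs from original
Gen 9: 7 live cells, differs from original
Gen 10: 8 live cells, differs from original
Gen 11: 9 live cells, differs from original
Gen 12: 10 live cells, differs from original
No period found within 12 steps.

Answer: 0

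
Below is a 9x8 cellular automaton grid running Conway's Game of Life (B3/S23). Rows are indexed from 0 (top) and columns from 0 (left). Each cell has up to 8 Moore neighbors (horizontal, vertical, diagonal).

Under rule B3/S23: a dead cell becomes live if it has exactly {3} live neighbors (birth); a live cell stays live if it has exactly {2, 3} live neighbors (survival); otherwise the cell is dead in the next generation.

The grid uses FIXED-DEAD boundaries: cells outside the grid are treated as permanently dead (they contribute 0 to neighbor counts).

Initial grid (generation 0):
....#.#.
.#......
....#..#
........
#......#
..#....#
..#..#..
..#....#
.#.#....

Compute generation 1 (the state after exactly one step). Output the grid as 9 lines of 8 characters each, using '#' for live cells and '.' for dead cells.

Simulating step by step:
Generation 0 (given above): 15 live cells
Generation 1: 11 live cells
(generation 1 grid is the final answer)

Answer: ........
.....#..
........
........
........
.#....#.
.###..#.
.###....
..#.....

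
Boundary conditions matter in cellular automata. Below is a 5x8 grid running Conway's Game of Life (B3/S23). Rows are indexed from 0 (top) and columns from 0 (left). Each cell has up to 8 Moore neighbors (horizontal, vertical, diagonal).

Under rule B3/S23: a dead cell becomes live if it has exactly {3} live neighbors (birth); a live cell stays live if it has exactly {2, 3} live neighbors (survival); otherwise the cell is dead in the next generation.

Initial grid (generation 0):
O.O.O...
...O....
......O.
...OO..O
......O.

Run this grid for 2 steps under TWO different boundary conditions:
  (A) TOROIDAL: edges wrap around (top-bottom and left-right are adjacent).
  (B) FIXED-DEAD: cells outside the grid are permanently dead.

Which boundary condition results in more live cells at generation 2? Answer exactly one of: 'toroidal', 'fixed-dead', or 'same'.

Answer: toroidal

Derivation:
Under TOROIDAL boundary, generation 2:
...O....
..OO....
...OOOO.
...O...O
....OO.O
Population = 12

Under FIXED-DEAD boundary, generation 2:
........
..OO....
...OOOO.
....OOO.
......O.
Population = 10

Comparison: toroidal=12, fixed-dead=10 -> toroidal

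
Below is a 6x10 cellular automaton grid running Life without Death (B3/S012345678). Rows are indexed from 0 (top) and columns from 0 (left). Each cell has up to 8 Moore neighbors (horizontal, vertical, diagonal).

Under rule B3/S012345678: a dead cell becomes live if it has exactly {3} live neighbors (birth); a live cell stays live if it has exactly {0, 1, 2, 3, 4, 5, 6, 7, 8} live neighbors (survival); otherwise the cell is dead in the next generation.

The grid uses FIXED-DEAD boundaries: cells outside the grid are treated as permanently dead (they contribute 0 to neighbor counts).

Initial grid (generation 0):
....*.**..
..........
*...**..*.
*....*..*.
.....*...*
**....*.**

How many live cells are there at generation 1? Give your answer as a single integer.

Simulating step by step:
Generation 0 (given above): 17 live cells
Generation 1: 26 live cells
....*.**..
....*.**..
*...**..*.
*....**.**
**...***.*
**....*.**
Population at generation 1: 26

Answer: 26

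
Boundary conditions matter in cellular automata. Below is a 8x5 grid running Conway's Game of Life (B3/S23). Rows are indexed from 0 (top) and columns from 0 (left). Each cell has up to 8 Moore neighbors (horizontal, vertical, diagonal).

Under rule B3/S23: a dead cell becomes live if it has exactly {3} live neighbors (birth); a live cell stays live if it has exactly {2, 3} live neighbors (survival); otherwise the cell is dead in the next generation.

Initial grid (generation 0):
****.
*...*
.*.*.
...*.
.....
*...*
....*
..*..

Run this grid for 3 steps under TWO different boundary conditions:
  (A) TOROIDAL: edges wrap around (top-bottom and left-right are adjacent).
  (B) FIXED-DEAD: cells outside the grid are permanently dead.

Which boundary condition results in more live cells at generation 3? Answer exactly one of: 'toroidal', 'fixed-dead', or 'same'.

Answer: toroidal

Derivation:
Under TOROIDAL boundary, generation 3:
.***.
....*
**.*.
.....
*****
....*
.....
.***.
Population = 16

Under FIXED-DEAD boundary, generation 3:
****.
*...*
.**..
.***.
.....
.....
.....
.....
Population = 11

Comparison: toroidal=16, fixed-dead=11 -> toroidal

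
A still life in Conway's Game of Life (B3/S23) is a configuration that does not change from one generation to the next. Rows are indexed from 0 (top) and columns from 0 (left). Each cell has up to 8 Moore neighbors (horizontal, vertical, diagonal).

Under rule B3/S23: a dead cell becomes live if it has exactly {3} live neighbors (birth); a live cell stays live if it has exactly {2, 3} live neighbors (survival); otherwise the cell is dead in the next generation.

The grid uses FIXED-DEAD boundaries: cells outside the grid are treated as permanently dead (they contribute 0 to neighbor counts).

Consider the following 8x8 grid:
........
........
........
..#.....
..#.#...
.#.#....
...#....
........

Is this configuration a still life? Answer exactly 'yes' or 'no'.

Answer: no

Derivation:
Compute generation 1 and compare to generation 0 (given above):
Generation 1:
........
........
........
...#....
.##.....
...##...
..#.....
........
Cell (3,2) differs: gen0=1 vs gen1=0 -> NOT a still life.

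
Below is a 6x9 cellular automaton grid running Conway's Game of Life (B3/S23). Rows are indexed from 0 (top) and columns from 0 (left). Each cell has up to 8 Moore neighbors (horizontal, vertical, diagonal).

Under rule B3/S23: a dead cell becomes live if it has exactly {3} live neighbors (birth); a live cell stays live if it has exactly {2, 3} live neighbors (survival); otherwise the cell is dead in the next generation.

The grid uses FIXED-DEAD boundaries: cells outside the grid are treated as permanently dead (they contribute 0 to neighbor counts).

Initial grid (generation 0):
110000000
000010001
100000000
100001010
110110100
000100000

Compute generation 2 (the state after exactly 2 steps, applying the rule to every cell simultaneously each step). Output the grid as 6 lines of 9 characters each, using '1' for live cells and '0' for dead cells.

Answer: 000000000
000000000
110001000
101000100
100000100
000000000

Derivation:
Simulating step by step:
Generation 0 (given above): 14 live cells
Generation 1: 16 live cells
000000000
110000000
000000000
100011100
111111100
001110000
Generation 2: 8 live cells
(generation 2 grid is the final answer)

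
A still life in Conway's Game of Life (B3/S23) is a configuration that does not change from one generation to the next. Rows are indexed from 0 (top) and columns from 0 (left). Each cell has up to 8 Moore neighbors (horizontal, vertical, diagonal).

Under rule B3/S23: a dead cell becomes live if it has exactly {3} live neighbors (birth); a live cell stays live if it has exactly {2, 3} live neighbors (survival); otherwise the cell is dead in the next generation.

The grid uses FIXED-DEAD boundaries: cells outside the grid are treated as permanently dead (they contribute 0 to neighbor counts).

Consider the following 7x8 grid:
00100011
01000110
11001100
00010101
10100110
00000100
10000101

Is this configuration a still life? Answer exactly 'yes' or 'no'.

Answer: no

Derivation:
Compute generation 1 and compare to generation 0 (given above):
Generation 1:
00000111
11101001
11100000
10110000
00000100
01001100
00000010
Cell (0,2) differs: gen0=1 vs gen1=0 -> NOT a still life.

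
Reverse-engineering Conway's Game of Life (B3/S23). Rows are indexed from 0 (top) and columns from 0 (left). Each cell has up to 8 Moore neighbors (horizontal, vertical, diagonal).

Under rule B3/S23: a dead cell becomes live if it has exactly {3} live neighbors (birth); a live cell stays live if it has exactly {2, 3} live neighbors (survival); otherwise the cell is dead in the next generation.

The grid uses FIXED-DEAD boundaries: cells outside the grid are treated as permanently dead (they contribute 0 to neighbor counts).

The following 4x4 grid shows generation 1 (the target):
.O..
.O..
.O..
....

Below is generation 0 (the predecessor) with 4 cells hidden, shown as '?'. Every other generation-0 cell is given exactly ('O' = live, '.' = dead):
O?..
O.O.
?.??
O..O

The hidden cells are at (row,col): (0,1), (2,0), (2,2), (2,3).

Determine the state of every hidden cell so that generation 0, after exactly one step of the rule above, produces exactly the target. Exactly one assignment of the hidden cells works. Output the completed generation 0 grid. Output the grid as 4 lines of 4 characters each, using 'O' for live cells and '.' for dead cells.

Hidden generation-0 cells (in order): (0,1), (2,0), (2,2), (2,3).
A hidden cell only influences target cells in its own 3x3 neighborhood. Try each of the 2^4 = 16 assignments, step the completed generation 0 forward once under B3/S23, and compare with the target:
  (0,1)=. (2,0)=. (2,2)=. (2,3)=. -> step reproduces the target at every cell -> ACCEPT
  (0,1)=. (2,0)=. (2,2)=. (2,3)=O -> step gives (2,2)='O' but target has '.' -> reject
  (0,1)=. (2,0)=. (2,2)=O (2,3)=. -> step gives (1,1)='.' but target has 'O' -> reject
  (0,1)=. (2,0)=. (2,2)=O (2,3)=O -> step gives (1,1)='.' but target has 'O' -> reject
  (0,1)=. (2,0)=O (2,2)=. (2,3)=. -> step gives (1,0)='O' but target has '.' -> reject
  (0,1)=. (2,0)=O (2,2)=. (2,3)=O -> step gives (1,0)='O' but target has '.' -> reject
  (0,1)=. (2,0)=O (2,2)=O (2,3)=. -> step gives (1,0)='O' but target has '.' -> reject
  (0,1)=. (2,0)=O (2,2)=O (2,3)=O -> step gives (1,0)='O' but target has '.' -> reject
  (0,1)=O (2,0)=. (2,2)=. (2,3)=. -> step gives (0,0)='O' but target has '.' -> reject
  (0,1)=O (2,0)=. (2,2)=. (2,3)=O -> step gives (0,0)='O' but target has '.' -> reject
  (0,1)=O (2,0)=. (2,2)=O (2,3)=. -> step gives (0,0)='O' but target has '.' -> reject
  (0,1)=O (2,0)=. (2,2)=O (2,3)=O -> step gives (0,0)='O' but target has '.' -> reject
  (0,1)=O (2,0)=O (2,2)=. (2,3)=. -> step gives (0,0)='O' but target has '.' -> reject
  (0,1)=O (2,0)=O (2,2)=. (2,3)=O -> step gives (0,0)='O' but target has '.' -> reject
  (0,1)=O (2,0)=O (2,2)=O (2,3)=. -> step gives (0,0)='O' but target has '.' -> reject
  (0,1)=O (2,0)=O (2,2)=O (2,3)=O -> step gives (0,0)='O' but target has '.' -> reject
Unique solution: (0,1)=dead, (2,0)=dead, (2,2)=dead, (2,3)=dead.
Check: live-neighbor counts of every cell in the completed generation 0:
1311
1301
2322
0110
Applying B3/S23 to generation 0 with these counts gives:
.O..
.O..
.O..
....
which matches the target exactly.

Answer: O...
O.O.
....
O..O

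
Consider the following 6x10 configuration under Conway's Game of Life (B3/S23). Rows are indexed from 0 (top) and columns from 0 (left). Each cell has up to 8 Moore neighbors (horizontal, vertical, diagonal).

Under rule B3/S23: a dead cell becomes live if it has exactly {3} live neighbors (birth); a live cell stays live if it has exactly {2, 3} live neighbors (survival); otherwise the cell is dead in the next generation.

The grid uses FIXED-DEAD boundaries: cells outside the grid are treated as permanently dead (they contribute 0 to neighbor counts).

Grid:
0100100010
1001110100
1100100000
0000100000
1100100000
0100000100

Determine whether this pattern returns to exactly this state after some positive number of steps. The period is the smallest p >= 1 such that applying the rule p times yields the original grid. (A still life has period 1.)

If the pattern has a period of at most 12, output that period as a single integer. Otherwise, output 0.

Answer: 0

Derivation:
Simulating and comparing each generation to the original:
Gen 0 (original, given above): 17 live cells
Gen 1: 16 live cells, differs from original
Gen 2: 18 live cells, differs from original
Gen 3: 16 live cells, differs from original
Gen 4: 14 live cells, differs from original
Gen 5: 13 live cells, differs from original
Gen 6: 14 live cells, differs from original
Gen 7: 14 live cells, differs from original
Gen 8: 16 live cells, differs from original
Gen 9: 18 live cells, differs from original
Gen 10: 18 live cells, differs from original
Gen 11: 18 live cells, differs from original
Gen 12: 26 live cells, differs from original
No period found within 12 steps.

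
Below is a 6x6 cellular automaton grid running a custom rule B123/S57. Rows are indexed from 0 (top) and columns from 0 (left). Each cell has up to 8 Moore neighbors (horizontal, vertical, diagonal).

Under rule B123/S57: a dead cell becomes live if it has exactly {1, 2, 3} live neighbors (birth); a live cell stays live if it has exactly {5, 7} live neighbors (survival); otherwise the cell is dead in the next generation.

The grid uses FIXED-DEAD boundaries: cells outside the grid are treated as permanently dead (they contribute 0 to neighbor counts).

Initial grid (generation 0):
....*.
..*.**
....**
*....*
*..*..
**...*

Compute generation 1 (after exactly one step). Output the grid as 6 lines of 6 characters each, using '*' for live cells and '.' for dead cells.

Simulating step by step:
Generation 0 (given above): 13 live cells
Generation 1: 18 live cells
(generation 1 grid is the final answer)

Answer: .***.*
.*....
****..
.***..
..*.**
..***.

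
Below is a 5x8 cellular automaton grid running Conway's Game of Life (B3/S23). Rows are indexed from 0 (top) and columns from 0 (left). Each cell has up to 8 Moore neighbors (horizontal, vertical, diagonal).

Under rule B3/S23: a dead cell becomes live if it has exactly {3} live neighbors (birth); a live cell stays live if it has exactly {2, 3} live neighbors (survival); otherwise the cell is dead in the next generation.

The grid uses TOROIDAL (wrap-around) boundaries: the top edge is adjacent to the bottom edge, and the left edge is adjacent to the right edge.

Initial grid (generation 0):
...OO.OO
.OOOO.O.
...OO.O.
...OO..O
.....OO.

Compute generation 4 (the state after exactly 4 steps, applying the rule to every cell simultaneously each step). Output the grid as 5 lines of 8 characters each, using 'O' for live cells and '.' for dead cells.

Answer: ........
......O.
.....O..
......O.
........

Derivation:
Simulating step by step:
Generation 0 (given above): 17 live cells
Generation 1: 6 live cells
.......O
......O.
......OO
...O...O
........
Generation 2: 5 live cells
........
......O.
......OO
......OO
........
Generation 3: 5 live cells
........
......OO
.....O..
......OO
........
Generation 4: 3 live cells
(generation 4 grid is the final answer)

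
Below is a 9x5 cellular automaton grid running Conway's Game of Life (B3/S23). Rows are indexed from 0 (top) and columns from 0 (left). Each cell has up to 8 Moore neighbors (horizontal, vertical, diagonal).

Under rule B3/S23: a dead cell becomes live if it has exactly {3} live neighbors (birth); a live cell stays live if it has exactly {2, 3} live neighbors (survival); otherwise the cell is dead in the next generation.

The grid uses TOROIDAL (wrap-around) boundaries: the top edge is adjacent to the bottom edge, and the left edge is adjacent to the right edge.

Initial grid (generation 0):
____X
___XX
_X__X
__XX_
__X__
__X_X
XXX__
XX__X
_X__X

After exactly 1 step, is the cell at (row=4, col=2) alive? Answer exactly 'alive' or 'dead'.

Answer: alive

Derivation:
Simulating step by step:
Generation 0 (given above): 18 live cells
Generation 1: 18 live cells
____X
___XX
X___X
_XXX_
_XX__
X_X__
__X__
___XX
_X_XX

Cell (4,2) at generation 1: 1 -> alive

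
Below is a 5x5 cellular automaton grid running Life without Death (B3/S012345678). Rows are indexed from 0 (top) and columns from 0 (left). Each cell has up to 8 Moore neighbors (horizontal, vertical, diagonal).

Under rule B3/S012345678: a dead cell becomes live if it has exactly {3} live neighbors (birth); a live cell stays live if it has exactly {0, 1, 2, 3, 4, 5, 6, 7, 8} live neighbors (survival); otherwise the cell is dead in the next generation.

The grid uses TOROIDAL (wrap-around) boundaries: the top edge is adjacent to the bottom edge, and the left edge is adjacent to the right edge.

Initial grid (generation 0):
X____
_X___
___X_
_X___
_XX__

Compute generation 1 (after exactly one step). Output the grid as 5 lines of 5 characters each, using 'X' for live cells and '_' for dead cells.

Answer: X_X__
_X___
__XX_
_X___
XXX__

Derivation:
Simulating step by step:
Generation 0 (given above): 6 live cells
Generation 1: 9 live cells
(generation 1 grid is the final answer)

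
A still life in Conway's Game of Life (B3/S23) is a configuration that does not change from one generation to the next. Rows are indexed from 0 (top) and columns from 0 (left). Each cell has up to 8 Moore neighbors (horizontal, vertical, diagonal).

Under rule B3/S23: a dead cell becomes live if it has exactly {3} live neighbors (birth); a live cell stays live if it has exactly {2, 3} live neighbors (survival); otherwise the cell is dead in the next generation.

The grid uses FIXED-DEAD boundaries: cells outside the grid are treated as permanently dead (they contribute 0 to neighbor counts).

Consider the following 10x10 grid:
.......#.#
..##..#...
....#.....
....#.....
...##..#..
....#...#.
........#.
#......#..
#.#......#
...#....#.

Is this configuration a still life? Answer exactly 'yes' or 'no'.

Compute generation 1 and compare to generation 0 (given above):
Generation 1:
..........
...#......
....##....
....##....
...###....
...##..##.
.......##.
.#......#.
.#......#.
..........
Cell (0,7) differs: gen0=1 vs gen1=0 -> NOT a still life.

Answer: no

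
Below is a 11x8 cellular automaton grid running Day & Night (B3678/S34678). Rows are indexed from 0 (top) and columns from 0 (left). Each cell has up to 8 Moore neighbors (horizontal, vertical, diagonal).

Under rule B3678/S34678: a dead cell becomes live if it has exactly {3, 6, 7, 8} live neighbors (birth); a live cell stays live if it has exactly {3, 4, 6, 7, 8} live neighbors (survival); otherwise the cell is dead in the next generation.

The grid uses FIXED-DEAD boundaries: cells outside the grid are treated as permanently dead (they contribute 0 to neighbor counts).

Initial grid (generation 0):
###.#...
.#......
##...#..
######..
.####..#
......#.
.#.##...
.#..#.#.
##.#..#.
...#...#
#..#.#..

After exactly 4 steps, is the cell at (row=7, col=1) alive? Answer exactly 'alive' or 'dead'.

Answer: alive

Derivation:
Simulating step by step:
Generation 0 (given above): 35 live cells
Generation 1: 24 live cells
.#......
........
#..#....
###..##.
##..#.#.
.#...#..
..#.....
.#..#...
....##.#
##....#.
....#...
Generation 2: 19 live cells
........
........
..#.....
#.####..
#.....#.
###.....
.#......
...#.#..
##...##.
....#...
........
Generation 3: 18 live cells
........
........
.#..#...
...#....
##..##..
##......
##......
###.#.#.
.....#..
.....#..
........
Generation 4: 16 live cells
........
........
........
###..#..
###.....
..#.....
.#......
##...#..
.#..###.
........
........

Cell (7,1) at generation 4: 1 -> alive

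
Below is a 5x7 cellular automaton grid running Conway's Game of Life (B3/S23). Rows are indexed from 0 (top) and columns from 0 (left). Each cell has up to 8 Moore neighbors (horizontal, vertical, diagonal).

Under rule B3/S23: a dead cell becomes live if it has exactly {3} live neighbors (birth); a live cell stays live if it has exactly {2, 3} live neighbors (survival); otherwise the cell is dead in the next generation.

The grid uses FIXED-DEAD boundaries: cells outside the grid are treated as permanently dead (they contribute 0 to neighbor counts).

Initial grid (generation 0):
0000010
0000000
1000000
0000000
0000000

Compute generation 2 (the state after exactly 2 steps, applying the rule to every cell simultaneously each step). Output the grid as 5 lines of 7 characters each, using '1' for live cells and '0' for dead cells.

Answer: 0000000
0000000
0000000
0000000
0000000

Derivation:
Simulating step by step:
Generation 0 (given above): 2 live cells
Generation 1: 0 live cells
0000000
0000000
0000000
0000000
0000000
Generation 2: 0 live cells
(generation 2 grid is the final answer)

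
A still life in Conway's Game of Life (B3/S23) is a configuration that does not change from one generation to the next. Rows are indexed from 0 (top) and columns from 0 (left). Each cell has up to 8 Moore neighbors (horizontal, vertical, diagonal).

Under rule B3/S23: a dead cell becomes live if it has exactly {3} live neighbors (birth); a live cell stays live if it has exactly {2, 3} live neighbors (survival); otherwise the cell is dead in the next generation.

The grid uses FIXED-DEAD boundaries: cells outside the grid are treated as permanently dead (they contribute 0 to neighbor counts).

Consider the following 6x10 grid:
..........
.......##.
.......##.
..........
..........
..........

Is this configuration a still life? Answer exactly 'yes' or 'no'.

Compute generation 1 and compare to generation 0 (given above):
Generation 1:
..........
.......##.
.......##.
..........
..........
..........
The grids are IDENTICAL -> still life.

Answer: yes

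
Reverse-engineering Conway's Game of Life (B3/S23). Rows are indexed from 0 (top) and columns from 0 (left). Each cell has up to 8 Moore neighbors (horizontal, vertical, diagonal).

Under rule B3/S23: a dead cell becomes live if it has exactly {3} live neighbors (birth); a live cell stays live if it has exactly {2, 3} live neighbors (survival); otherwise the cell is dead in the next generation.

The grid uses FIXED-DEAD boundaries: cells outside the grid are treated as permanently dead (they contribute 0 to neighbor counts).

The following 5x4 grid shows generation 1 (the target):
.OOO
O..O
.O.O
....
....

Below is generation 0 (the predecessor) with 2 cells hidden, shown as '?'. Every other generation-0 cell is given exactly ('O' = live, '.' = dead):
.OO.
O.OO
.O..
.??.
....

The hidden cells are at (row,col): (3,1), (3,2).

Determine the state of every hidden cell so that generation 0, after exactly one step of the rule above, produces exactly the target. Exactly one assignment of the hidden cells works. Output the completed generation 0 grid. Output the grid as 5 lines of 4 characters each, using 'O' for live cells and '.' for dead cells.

Answer: .OO.
O.OO
.O..
..O.
....

Derivation:
Hidden generation-0 cells (in order): (3,1), (3,2).
A hidden cell only influences target cells in its own 3x3 neighborhood. Try each of the 2^2 = 4 assignments, step the completed generation 0 forward once under B3/S23, and compare with the target:
  (3,1)=. (3,2)=. -> step gives (2,2)='O' but target has '.' -> reject
  (3,1)=. (3,2)=O -> step reproduces the target at every cell -> ACCEPT
  (3,1)=O (3,2)=. -> step gives (2,0)='O' but target has '.' -> reject
  (3,1)=O (3,2)=O -> step gives (2,0)='O' but target has '.' -> reject
Unique solution: (3,1)=dead, (3,2)=live.
Check: live-neighbor counts of every cell in the completed generation 0:
2333
2542
2343
1211
0111
Applying B3/S23 to generation 0 with these counts gives:
.OOO
O..O
.O.O
....
....
which matches the target exactly.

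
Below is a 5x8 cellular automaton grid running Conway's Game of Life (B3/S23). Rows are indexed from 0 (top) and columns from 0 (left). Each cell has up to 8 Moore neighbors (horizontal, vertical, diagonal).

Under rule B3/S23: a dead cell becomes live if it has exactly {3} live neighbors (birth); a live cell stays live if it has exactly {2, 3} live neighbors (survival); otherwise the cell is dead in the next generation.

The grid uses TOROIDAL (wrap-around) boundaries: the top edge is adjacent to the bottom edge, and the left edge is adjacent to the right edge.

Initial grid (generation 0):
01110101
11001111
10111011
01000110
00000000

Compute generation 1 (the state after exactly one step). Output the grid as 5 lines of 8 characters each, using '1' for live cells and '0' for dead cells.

Simulating step by step:
Generation 0 (given above): 20 live cells
Generation 1: 18 live cells
(generation 1 grid is the final answer)

Answer: 01110101
00000000
00110000
11111110
11001100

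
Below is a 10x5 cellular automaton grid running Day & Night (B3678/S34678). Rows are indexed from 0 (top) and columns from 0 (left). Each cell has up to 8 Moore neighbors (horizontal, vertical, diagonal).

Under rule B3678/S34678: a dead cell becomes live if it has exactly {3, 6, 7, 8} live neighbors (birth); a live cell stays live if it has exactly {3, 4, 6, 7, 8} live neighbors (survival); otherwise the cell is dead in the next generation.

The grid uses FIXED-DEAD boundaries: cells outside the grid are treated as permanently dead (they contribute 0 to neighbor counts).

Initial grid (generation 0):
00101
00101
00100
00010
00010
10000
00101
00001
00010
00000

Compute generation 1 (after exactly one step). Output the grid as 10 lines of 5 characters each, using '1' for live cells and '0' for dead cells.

Answer: 00000
01000
00000
00100
00000
00010
00010
00000
00000
00000

Derivation:
Simulating step by step:
Generation 0 (given above): 12 live cells
Generation 1: 4 live cells
(generation 1 grid is the final answer)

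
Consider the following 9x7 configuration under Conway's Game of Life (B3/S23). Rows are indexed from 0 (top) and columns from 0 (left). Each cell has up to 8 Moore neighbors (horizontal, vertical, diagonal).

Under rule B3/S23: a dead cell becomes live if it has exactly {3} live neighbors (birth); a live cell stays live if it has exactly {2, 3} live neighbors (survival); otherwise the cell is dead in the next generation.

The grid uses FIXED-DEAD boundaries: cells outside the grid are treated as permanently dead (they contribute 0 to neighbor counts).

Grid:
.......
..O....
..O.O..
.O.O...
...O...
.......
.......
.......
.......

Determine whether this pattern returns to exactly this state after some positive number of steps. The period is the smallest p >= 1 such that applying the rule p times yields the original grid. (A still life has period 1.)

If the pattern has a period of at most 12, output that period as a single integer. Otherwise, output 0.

Simulating and comparing each generation to the original:
Gen 0 (original, given above): 6 live cells
Gen 1: 6 live cells, differs from original
Gen 2: 6 live cells, MATCHES original -> period = 2

Answer: 2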